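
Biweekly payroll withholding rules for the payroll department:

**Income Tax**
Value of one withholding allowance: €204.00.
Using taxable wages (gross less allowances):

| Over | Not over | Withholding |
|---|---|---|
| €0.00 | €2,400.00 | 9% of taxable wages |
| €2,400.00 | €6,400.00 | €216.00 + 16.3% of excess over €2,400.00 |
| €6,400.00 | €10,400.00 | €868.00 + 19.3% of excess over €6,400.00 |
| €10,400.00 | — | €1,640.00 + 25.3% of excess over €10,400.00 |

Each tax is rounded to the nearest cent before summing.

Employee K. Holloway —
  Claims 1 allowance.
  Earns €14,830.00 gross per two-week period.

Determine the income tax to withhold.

€2,709.18

Income Tax: taxable = €14,830.00 − 1×€204.00 = €14,626.00
  €1,640.00 + 25.3% × (€14,626.00 − €10,400.00) = €1,640.00 + 25.3% × €4,226.00 = €2,709.18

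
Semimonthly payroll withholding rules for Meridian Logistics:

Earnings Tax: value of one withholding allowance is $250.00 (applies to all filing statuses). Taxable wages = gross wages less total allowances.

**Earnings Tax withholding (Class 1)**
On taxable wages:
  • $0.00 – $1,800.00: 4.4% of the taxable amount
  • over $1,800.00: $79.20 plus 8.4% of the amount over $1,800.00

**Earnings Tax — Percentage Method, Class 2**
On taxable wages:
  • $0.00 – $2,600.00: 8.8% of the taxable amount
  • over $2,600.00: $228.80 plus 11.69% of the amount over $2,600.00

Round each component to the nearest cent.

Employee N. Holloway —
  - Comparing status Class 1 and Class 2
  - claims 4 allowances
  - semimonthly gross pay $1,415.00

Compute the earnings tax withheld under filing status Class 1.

$18.26

Earnings Tax (Class 1): taxable = $1,415.00 − 4×$250.00 = $415.00
  4.4% × $415.00 = $18.26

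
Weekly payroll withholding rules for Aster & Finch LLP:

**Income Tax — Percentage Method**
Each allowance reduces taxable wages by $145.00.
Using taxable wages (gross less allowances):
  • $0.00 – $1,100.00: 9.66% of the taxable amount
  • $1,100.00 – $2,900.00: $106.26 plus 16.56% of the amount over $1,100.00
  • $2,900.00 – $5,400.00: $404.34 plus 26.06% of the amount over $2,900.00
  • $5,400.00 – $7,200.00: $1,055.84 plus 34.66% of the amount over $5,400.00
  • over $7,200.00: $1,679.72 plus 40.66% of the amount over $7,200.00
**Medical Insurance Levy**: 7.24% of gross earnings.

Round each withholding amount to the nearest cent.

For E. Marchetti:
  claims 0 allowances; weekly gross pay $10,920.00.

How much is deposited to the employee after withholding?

Income Tax: taxable = $10,920.00
  $1,679.72 + 40.66% × ($10,920.00 − $7,200.00) = $1,679.72 + 40.66% × $3,720.00 = $3,192.27
Medical Insurance Levy: 7.24% × $10,920.00 = $790.61
Total withheld: $3,192.27 + $790.61 = $3,982.88
Net pay: $10,920.00 − $3,982.88 = $6,937.12

$6,937.12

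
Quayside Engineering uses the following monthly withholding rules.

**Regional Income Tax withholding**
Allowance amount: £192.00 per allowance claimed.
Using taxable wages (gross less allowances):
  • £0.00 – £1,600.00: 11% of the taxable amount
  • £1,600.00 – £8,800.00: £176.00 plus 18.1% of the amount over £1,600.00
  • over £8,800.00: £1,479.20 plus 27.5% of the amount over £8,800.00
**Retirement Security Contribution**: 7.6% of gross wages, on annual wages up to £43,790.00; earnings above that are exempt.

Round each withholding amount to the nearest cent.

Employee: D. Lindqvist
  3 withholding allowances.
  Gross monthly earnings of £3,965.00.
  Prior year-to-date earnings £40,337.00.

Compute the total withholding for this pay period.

£762.24

Regional Income Tax: taxable = £3,965.00 − 3×£192.00 = £3,389.00
  £176.00 + 18.1% × (£3,389.00 − £1,600.00) = £176.00 + 18.1% × £1,789.00 = £499.81
Retirement Security Contribution: cap £43,790.00 − YTD £40,337.00 = £3,453.00 subject; 7.6% × £3,453.00 = £262.43
Total: £499.81 + £262.43 = £762.24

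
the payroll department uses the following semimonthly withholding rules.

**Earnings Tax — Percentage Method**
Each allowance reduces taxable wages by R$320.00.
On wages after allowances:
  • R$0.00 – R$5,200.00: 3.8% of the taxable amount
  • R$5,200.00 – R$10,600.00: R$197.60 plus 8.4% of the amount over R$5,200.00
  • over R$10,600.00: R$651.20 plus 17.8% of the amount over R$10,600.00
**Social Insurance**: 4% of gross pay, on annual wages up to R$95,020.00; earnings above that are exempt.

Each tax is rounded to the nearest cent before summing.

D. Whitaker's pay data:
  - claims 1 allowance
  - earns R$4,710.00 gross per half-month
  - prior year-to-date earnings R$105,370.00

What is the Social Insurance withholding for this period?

Social Insurance: YTD R$105,370.00 ≥ cap R$95,020.00 → R$0.00

R$0.00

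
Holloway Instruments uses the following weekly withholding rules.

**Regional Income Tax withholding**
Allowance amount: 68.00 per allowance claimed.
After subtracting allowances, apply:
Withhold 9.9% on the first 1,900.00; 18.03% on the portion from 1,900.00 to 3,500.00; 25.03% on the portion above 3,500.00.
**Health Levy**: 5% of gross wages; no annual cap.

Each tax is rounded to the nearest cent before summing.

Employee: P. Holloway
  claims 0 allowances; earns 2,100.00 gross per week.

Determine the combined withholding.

329.16

Regional Income Tax: taxable = 2,100.00
  188.10 + 18.03% × (2,100.00 − 1,900.00) = 188.10 + 18.03% × 200.00 = 224.16
Health Levy: 5% × 2,100.00 = 105.00
Total: 224.16 + 105.00 = 329.16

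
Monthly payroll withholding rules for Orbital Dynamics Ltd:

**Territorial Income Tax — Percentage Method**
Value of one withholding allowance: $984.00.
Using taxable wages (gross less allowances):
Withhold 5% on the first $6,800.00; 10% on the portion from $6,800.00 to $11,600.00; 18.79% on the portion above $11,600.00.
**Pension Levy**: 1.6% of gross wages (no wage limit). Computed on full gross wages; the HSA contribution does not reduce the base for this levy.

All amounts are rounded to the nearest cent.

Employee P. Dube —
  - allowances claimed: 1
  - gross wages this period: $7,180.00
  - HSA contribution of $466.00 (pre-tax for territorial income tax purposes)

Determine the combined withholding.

Territorial Income Tax: taxable = $7,180.00 − $466.00 − 1×$984.00 = $5,730.00
  5% × $5,730.00 = $286.50
Pension Levy: 1.6% × $7,180.00 = $114.88
Total: $286.50 + $114.88 = $401.38

$401.38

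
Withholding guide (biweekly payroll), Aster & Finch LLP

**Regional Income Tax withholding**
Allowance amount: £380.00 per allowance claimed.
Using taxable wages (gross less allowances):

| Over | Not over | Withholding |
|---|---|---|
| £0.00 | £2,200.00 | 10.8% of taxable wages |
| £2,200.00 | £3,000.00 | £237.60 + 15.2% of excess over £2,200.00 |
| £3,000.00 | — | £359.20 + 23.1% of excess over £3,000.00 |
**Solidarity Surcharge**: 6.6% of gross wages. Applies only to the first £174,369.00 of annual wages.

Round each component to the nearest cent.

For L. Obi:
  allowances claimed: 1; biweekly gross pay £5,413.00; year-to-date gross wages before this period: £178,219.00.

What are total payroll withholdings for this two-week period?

Regional Income Tax: taxable = £5,413.00 − 1×£380.00 = £5,033.00
  £359.20 + 23.1% × (£5,033.00 − £3,000.00) = £359.20 + 23.1% × £2,033.00 = £828.82
Solidarity Surcharge: YTD £178,219.00 ≥ cap £174,369.00 → £0.00
Total: £828.82 + £0.00 = £828.82

£828.82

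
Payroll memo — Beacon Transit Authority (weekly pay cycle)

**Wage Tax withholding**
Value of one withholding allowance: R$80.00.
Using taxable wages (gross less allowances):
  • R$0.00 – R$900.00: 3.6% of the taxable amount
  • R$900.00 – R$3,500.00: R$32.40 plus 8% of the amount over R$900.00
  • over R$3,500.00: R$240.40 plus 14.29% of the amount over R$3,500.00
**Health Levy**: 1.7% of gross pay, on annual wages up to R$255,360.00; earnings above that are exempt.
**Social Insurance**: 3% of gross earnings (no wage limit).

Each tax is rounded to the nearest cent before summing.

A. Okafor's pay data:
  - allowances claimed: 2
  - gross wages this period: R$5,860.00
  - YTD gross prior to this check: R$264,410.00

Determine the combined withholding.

Wage Tax: taxable = R$5,860.00 − 2×R$80.00 = R$5,700.00
  R$240.40 + 14.29% × (R$5,700.00 − R$3,500.00) = R$240.40 + 14.29% × R$2,200.00 = R$554.78
Health Levy: YTD R$264,410.00 ≥ cap R$255,360.00 → R$0.00
Social Insurance: 3% × R$5,860.00 = R$175.80
Total: R$554.78 + R$0.00 + R$175.80 = R$730.58

R$730.58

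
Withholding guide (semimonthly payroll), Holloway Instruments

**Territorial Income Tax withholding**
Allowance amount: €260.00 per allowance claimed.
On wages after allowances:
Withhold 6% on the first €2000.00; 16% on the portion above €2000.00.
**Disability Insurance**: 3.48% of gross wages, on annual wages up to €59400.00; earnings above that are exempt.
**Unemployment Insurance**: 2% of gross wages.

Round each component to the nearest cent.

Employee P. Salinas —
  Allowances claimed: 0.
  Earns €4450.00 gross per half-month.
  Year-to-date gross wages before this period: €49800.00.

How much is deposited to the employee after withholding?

€3694.14

Territorial Income Tax: taxable = €4450.00
  €120.00 + 16% × (€4450.00 − €2000.00) = €120.00 + 16% × €2450.00 = €512.00
Disability Insurance: 3.48% × €4450.00 = €154.86
Unemployment Insurance: 2% × €4450.00 = €89.00
Total withheld: €512.00 + €154.86 + €89.00 = €755.86
Net pay: €4450.00 − €755.86 = €3694.14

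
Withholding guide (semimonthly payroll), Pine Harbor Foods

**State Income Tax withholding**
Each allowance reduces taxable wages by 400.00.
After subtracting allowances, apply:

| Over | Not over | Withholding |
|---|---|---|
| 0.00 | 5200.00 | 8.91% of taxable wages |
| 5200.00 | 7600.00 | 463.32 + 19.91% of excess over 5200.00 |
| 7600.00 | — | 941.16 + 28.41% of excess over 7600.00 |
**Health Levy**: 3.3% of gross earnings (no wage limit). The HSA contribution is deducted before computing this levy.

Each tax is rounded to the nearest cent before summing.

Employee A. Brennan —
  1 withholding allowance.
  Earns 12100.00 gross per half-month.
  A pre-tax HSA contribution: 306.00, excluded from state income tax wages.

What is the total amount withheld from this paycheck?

2408.24

State Income Tax: taxable = 12100.00 − 306.00 − 1×400.00 = 11394.00
  941.16 + 28.41% × (11394.00 − 7600.00) = 941.16 + 28.41% × 3794.00 = 2019.04
Health Levy: 3.3% × 11794.00 = 389.20
Total: 2019.04 + 389.20 = 2408.24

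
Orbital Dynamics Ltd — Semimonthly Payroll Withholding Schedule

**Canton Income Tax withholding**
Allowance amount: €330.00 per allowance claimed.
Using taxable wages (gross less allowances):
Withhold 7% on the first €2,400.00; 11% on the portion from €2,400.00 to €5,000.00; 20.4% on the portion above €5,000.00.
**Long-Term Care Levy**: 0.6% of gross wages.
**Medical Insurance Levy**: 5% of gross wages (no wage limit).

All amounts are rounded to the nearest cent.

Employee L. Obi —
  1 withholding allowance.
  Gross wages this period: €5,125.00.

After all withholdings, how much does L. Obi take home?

€4,406.55

Canton Income Tax: taxable = €5,125.00 − 1×€330.00 = €4,795.00
  €168.00 + 11% × (€4,795.00 − €2,400.00) = €168.00 + 11% × €2,395.00 = €431.45
Long-Term Care Levy: 0.6% × €5,125.00 = €30.75
Medical Insurance Levy: 5% × €5,125.00 = €256.25
Total withheld: €431.45 + €30.75 + €256.25 = €718.45
Net pay: €5,125.00 − €718.45 = €4,406.55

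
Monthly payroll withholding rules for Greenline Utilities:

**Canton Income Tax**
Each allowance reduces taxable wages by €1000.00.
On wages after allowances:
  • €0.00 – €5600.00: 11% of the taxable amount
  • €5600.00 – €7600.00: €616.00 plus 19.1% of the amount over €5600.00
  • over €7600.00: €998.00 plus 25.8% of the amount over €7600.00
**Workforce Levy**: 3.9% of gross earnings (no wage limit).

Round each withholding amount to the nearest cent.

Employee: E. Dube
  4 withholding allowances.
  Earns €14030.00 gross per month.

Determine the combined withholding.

€2172.11

Canton Income Tax: taxable = €14030.00 − 4×€1000.00 = €10030.00
  €998.00 + 25.8% × (€10030.00 − €7600.00) = €998.00 + 25.8% × €2430.00 = €1624.94
Workforce Levy: 3.9% × €14030.00 = €547.17
Total: €1624.94 + €547.17 = €2172.11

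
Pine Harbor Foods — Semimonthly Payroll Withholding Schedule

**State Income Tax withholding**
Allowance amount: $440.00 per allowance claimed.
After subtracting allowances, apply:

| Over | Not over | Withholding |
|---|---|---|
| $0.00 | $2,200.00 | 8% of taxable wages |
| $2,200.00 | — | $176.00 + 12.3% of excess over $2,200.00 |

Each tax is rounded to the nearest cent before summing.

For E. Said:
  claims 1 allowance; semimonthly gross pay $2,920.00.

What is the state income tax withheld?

$210.44

State Income Tax: taxable = $2,920.00 − 1×$440.00 = $2,480.00
  $176.00 + 12.3% × ($2,480.00 − $2,200.00) = $176.00 + 12.3% × $280.00 = $210.44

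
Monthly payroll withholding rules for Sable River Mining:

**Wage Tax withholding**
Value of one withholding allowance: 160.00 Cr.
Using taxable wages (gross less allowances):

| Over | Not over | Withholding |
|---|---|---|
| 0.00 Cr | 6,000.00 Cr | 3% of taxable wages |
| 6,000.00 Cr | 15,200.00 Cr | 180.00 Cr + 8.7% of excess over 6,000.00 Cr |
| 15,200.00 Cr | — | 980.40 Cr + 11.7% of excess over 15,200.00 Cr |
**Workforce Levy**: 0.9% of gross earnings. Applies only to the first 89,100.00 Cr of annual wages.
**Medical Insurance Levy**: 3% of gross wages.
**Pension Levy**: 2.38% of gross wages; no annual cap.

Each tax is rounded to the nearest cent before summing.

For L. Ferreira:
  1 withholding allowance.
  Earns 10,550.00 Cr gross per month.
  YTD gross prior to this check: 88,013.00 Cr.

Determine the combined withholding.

Wage Tax: taxable = 10,550.00 Cr − 1×160.00 Cr = 10,390.00 Cr
  180.00 Cr + 8.7% × (10,390.00 Cr − 6,000.00 Cr) = 180.00 Cr + 8.7% × 4,390.00 Cr = 561.93 Cr
Workforce Levy: cap 89,100.00 Cr − YTD 88,013.00 Cr = 1,087.00 Cr subject; 0.9% × 1,087.00 Cr = 9.78 Cr
Medical Insurance Levy: 3% × 10,550.00 Cr = 316.50 Cr
Pension Levy: 2.38% × 10,550.00 Cr = 251.09 Cr
Total: 561.93 Cr + 9.78 Cr + 316.50 Cr + 251.09 Cr = 1,139.30 Cr

1,139.30 Cr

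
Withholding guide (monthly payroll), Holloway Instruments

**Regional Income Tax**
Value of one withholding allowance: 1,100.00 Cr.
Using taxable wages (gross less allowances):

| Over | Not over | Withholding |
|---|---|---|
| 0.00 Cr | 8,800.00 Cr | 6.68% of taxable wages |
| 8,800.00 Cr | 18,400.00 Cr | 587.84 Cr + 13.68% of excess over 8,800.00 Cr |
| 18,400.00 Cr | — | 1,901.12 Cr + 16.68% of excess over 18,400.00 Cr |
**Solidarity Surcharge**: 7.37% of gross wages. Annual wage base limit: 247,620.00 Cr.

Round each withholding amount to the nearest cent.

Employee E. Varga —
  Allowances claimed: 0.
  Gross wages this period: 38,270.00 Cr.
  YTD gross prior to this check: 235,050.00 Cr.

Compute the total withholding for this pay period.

Regional Income Tax: taxable = 38,270.00 Cr
  1,901.12 Cr + 16.68% × (38,270.00 Cr − 18,400.00 Cr) = 1,901.12 Cr + 16.68% × 19,870.00 Cr = 5,215.44 Cr
Solidarity Surcharge: cap 247,620.00 Cr − YTD 235,050.00 Cr = 12,570.00 Cr subject; 7.37% × 12,570.00 Cr = 926.41 Cr
Total: 5,215.44 Cr + 926.41 Cr = 6,141.85 Cr

6,141.85 Cr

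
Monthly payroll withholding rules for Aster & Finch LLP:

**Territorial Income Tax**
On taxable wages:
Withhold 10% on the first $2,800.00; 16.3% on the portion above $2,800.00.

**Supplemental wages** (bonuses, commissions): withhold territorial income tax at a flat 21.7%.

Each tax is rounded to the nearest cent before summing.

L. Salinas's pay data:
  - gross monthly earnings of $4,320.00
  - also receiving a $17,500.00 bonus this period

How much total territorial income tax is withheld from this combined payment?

Territorial Income Tax: taxable = $4,320.00
  $280.00 + 16.3% × ($4,320.00 − $2,800.00) = $280.00 + 16.3% × $1,520.00 = $527.76
Supplemental (21.7% flat on bonus): 21.7% × $17,500.00 = $3,797.50
Total territorial income tax: $527.76 + $3,797.50 = $4,325.26

$4,325.26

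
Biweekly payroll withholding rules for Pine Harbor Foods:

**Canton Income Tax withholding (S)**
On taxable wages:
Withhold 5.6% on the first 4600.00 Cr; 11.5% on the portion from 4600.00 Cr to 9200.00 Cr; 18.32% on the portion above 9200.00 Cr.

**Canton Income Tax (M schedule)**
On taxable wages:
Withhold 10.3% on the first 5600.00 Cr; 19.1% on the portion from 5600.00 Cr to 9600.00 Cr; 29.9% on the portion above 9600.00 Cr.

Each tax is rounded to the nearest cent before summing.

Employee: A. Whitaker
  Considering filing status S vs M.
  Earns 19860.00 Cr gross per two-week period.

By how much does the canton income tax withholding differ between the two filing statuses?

1669.03 Cr

Canton Income Tax (S): taxable = 19860.00 Cr
  786.60 Cr + 18.32% × (19860.00 Cr − 9200.00 Cr) = 786.60 Cr + 18.32% × 10660.00 Cr = 2739.51 Cr
Canton Income Tax (M): taxable = 19860.00 Cr
  1340.80 Cr + 29.9% × (19860.00 Cr − 9600.00 Cr) = 1340.80 Cr + 29.9% × 10260.00 Cr = 4408.54 Cr
Difference: |2739.51 Cr − 4408.54 Cr| = 1669.03 Cr (higher under M)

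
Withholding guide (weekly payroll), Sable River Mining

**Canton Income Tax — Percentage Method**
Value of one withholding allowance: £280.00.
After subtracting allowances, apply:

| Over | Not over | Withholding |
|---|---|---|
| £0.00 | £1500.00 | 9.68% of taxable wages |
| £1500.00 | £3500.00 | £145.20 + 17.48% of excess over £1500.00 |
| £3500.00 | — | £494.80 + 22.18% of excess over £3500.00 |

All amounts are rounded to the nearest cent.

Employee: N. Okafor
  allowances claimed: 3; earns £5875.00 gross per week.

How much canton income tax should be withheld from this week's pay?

£835.26

Canton Income Tax: taxable = £5875.00 − 3×£280.00 = £5035.00
  £494.80 + 22.18% × (£5035.00 − £3500.00) = £494.80 + 22.18% × £1535.00 = £835.26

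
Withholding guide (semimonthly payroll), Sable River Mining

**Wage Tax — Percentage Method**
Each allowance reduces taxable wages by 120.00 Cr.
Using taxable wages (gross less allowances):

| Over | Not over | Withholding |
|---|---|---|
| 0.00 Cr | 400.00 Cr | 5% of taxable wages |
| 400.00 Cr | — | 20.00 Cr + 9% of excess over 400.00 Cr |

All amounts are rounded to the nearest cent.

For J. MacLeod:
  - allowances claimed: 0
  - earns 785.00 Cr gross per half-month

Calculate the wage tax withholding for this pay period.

54.65 Cr

Wage Tax: taxable = 785.00 Cr
  20.00 Cr + 9% × (785.00 Cr − 400.00 Cr) = 20.00 Cr + 9% × 385.00 Cr = 54.65 Cr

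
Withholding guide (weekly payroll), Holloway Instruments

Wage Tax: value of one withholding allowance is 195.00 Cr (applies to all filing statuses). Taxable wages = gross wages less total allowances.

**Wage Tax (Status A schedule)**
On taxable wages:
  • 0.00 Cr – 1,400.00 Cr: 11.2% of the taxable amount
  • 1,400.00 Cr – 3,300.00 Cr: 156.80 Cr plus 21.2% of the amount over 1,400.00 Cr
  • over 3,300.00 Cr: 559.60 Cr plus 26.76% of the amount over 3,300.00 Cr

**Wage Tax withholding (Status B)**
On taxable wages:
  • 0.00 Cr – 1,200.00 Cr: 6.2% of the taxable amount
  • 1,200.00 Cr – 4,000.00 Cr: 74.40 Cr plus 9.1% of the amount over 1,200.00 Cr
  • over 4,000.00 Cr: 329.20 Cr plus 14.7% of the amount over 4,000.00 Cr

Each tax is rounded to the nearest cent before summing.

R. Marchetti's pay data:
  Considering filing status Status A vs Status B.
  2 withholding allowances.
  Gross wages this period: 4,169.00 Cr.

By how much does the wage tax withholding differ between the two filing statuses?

378.69 Cr

Wage Tax (Status A): taxable = 4,169.00 Cr − 2×195.00 Cr = 3,779.00 Cr
  559.60 Cr + 26.76% × (3,779.00 Cr − 3,300.00 Cr) = 559.60 Cr + 26.76% × 479.00 Cr = 687.78 Cr
Wage Tax (Status B): taxable = 4,169.00 Cr − 2×195.00 Cr = 3,779.00 Cr
  74.40 Cr + 9.1% × (3,779.00 Cr − 1,200.00 Cr) = 74.40 Cr + 9.1% × 2,579.00 Cr = 309.09 Cr
Difference: |687.78 Cr − 309.09 Cr| = 378.69 Cr (higher under Status A)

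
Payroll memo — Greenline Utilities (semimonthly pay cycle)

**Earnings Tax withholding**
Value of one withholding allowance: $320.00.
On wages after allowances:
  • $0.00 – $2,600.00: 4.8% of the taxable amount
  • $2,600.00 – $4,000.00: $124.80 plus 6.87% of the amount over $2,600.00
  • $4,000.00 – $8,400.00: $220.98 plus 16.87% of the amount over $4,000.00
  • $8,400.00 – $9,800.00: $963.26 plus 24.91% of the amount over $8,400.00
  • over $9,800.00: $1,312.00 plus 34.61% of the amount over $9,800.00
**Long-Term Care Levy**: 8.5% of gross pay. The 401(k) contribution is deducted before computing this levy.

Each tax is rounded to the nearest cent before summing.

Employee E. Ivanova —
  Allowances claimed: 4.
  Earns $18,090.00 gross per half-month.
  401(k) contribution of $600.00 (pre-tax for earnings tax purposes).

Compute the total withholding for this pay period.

$5,017.15

Earnings Tax: taxable = $18,090.00 − $600.00 − 4×$320.00 = $16,210.00
  $1,312.00 + 34.61% × ($16,210.00 − $9,800.00) = $1,312.00 + 34.61% × $6,410.00 = $3,530.50
Long-Term Care Levy: 8.5% × $17,490.00 = $1,486.65
Total: $3,530.50 + $1,486.65 = $5,017.15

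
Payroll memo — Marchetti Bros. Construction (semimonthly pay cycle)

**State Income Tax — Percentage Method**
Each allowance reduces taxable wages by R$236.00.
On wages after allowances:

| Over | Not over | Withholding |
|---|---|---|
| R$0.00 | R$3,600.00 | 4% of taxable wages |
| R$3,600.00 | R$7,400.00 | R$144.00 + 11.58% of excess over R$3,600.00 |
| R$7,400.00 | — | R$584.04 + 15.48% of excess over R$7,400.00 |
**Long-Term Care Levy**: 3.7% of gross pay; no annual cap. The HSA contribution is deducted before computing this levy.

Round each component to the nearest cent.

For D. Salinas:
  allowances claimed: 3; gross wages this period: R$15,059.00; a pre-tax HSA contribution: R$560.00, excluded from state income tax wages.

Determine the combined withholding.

R$2,109.83

State Income Tax: taxable = R$15,059.00 − R$560.00 − 3×R$236.00 = R$13,791.00
  R$584.04 + 15.48% × (R$13,791.00 − R$7,400.00) = R$584.04 + 15.48% × R$6,391.00 = R$1,573.37
Long-Term Care Levy: 3.7% × R$14,499.00 = R$536.46
Total: R$1,573.37 + R$536.46 = R$2,109.83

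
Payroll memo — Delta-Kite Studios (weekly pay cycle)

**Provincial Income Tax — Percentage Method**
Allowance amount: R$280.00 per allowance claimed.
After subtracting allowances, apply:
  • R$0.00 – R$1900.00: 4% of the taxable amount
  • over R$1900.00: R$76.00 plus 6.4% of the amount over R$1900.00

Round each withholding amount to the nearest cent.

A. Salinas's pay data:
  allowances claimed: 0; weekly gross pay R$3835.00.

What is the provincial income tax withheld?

R$199.84

Provincial Income Tax: taxable = R$3835.00
  R$76.00 + 6.4% × (R$3835.00 − R$1900.00) = R$76.00 + 6.4% × R$1935.00 = R$199.84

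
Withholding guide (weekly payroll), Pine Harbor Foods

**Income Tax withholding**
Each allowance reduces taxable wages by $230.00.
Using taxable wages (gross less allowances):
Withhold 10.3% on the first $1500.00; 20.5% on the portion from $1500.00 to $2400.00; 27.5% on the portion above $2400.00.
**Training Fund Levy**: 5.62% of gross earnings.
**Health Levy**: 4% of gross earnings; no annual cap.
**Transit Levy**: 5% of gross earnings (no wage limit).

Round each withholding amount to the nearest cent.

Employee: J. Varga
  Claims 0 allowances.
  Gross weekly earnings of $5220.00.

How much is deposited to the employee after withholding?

Income Tax: taxable = $5220.00
  $339.00 + 27.5% × ($5220.00 − $2400.00) = $339.00 + 27.5% × $2820.00 = $1114.50
Training Fund Levy: 5.62% × $5220.00 = $293.36
Health Levy: 4% × $5220.00 = $208.80
Transit Levy: 5% × $5220.00 = $261.00
Total withheld: $1114.50 + $293.36 + $208.80 + $261.00 = $1877.66
Net pay: $5220.00 − $1877.66 = $3342.34

$3342.34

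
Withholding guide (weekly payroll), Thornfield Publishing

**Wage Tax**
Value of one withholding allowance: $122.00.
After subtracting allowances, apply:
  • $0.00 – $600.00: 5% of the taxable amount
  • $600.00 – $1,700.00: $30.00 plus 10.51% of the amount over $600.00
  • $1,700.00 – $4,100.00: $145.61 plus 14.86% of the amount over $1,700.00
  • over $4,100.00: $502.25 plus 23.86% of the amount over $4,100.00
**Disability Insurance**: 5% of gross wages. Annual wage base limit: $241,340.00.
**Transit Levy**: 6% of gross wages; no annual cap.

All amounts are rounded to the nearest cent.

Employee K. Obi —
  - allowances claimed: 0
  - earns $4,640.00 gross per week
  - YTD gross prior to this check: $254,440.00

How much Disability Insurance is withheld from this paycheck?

Disability Insurance: YTD $254,440.00 ≥ cap $241,340.00 → $0.00

$0.00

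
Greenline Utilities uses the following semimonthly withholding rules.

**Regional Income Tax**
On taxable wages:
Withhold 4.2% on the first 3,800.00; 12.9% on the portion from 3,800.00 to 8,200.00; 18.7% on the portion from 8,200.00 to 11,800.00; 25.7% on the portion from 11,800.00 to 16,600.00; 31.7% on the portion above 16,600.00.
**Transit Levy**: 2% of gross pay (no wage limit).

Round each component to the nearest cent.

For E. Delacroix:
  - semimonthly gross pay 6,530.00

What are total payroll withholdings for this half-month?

642.37

Regional Income Tax: taxable = 6,530.00
  159.60 + 12.9% × (6,530.00 − 3,800.00) = 159.60 + 12.9% × 2,730.00 = 511.77
Transit Levy: 2% × 6,530.00 = 130.60
Total: 511.77 + 130.60 = 642.37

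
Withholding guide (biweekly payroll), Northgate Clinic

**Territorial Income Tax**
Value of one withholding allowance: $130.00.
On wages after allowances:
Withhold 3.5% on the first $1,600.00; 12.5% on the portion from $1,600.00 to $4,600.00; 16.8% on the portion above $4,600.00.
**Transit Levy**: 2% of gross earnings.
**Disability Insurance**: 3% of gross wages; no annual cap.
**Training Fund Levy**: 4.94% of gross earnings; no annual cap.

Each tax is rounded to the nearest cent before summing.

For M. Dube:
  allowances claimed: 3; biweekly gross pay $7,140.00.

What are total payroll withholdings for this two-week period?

$1,501.92

Territorial Income Tax: taxable = $7,140.00 − 3×$130.00 = $6,750.00
  $431.00 + 16.8% × ($6,750.00 − $4,600.00) = $431.00 + 16.8% × $2,150.00 = $792.20
Transit Levy: 2% × $7,140.00 = $142.80
Disability Insurance: 3% × $7,140.00 = $214.20
Training Fund Levy: 4.94% × $7,140.00 = $352.72
Total: $792.20 + $142.80 + $214.20 + $352.72 = $1,501.92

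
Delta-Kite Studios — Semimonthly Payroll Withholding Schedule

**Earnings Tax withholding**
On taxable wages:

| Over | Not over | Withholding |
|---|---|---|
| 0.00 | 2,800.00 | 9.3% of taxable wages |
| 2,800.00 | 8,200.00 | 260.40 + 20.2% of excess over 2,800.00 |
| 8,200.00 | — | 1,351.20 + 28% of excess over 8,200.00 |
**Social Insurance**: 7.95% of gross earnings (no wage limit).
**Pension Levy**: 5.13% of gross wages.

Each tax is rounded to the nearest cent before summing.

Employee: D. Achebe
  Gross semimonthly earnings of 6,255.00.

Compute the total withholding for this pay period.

Earnings Tax: taxable = 6,255.00
  260.40 + 20.2% × (6,255.00 − 2,800.00) = 260.40 + 20.2% × 3,455.00 = 958.31
Social Insurance: 7.95% × 6,255.00 = 497.27
Pension Levy: 5.13% × 6,255.00 = 320.88
Total: 958.31 + 497.27 + 320.88 = 1,776.46

1,776.46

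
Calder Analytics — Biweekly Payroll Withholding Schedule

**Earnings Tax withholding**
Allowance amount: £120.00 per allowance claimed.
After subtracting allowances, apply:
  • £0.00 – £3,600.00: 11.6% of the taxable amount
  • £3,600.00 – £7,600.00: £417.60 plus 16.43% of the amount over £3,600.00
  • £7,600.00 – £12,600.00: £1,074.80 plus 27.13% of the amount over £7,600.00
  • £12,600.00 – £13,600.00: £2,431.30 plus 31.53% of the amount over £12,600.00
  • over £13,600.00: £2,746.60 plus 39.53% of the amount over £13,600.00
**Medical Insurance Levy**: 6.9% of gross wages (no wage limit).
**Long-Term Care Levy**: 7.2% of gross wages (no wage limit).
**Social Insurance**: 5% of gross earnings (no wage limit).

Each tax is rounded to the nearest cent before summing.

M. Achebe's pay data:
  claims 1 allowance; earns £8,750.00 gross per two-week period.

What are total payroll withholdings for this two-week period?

Earnings Tax: taxable = £8,750.00 − 1×£120.00 = £8,630.00
  £1,074.80 + 27.13% × (£8,630.00 − £7,600.00) = £1,074.80 + 27.13% × £1,030.00 = £1,354.24
Medical Insurance Levy: 6.9% × £8,750.00 = £603.75
Long-Term Care Levy: 7.2% × £8,750.00 = £630.00
Social Insurance: 5% × £8,750.00 = £437.50
Total: £1,354.24 + £603.75 + £630.00 + £437.50 = £3,025.49

£3,025.49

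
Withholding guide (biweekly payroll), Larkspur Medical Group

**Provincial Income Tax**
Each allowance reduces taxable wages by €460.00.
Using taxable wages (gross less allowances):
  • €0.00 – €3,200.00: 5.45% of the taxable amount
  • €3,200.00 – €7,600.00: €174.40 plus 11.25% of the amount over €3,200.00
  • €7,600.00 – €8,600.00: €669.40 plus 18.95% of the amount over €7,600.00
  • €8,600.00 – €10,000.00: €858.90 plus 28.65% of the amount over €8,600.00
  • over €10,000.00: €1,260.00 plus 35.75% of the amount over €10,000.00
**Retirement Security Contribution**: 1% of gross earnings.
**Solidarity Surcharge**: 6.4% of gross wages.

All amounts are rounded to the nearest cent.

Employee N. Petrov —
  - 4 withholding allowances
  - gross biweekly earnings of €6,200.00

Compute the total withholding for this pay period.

€763.70

Provincial Income Tax: taxable = €6,200.00 − 4×€460.00 = €4,360.00
  €174.40 + 11.25% × (€4,360.00 − €3,200.00) = €174.40 + 11.25% × €1,160.00 = €304.90
Retirement Security Contribution: 1% × €6,200.00 = €62.00
Solidarity Surcharge: 6.4% × €6,200.00 = €396.80
Total: €304.90 + €62.00 + €396.80 = €763.70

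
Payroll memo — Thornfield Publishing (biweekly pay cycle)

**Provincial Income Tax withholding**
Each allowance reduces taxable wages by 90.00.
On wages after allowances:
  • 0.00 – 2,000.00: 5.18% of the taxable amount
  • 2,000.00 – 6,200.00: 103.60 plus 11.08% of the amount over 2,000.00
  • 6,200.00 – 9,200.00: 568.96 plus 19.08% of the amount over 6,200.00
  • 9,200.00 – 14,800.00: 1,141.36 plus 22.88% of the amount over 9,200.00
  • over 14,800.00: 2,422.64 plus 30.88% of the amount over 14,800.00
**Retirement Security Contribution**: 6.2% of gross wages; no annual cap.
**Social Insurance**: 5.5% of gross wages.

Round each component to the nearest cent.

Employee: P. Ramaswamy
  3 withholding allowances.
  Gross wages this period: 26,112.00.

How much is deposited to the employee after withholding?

Provincial Income Tax: taxable = 26,112.00 − 3×90.00 = 25,842.00
  2,422.64 + 30.88% × (25,842.00 − 14,800.00) = 2,422.64 + 30.88% × 11,042.00 = 5,832.41
Retirement Security Contribution: 6.2% × 26,112.00 = 1,618.94
Social Insurance: 5.5% × 26,112.00 = 1,436.16
Total withheld: 5,832.41 + 1,618.94 + 1,436.16 = 8,887.51
Net pay: 26,112.00 − 8,887.51 = 17,224.49

17,224.49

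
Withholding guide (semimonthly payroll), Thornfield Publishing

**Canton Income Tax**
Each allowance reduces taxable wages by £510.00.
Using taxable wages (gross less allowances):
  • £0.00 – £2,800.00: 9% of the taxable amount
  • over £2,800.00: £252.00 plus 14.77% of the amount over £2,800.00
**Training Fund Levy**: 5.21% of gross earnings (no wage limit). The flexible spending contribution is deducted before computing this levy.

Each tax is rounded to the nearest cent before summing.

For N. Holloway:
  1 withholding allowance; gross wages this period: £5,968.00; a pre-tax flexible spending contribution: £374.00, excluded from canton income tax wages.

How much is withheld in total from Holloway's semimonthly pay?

Canton Income Tax: taxable = £5,968.00 − £374.00 − 1×£510.00 = £5,084.00
  £252.00 + 14.77% × (£5,084.00 − £2,800.00) = £252.00 + 14.77% × £2,284.00 = £589.35
Training Fund Levy: 5.21% × £5,594.00 = £291.45
Total: £589.35 + £291.45 = £880.80

£880.80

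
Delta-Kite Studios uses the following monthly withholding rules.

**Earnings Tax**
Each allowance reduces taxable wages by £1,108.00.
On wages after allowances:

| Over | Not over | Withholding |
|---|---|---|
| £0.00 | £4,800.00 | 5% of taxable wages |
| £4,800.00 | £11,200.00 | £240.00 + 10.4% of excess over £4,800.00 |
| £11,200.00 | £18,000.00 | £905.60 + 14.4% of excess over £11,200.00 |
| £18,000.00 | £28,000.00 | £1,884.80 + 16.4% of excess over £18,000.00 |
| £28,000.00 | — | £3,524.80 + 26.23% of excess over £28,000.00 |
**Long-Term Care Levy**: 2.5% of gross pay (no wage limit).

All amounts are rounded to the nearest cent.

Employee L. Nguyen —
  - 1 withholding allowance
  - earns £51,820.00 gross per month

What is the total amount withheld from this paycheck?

Earnings Tax: taxable = £51,820.00 − 1×£1,108.00 = £50,712.00
  £3,524.80 + 26.23% × (£50,712.00 − £28,000.00) = £3,524.80 + 26.23% × £22,712.00 = £9,482.16
Long-Term Care Levy: 2.5% × £51,820.00 = £1,295.50
Total: £9,482.16 + £1,295.50 = £10,777.66

£10,777.66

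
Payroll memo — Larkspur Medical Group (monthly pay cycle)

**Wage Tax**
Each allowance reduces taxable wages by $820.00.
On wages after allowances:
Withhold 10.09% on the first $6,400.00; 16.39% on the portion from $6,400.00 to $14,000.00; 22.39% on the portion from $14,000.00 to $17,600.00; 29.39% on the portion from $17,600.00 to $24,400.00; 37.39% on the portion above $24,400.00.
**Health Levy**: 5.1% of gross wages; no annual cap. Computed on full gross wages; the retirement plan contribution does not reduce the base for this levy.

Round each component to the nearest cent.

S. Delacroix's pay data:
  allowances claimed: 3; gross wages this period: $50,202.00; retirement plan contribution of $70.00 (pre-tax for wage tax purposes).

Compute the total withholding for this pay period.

$15,957.66

Wage Tax: taxable = $50,202.00 − $70.00 − 3×$820.00 = $47,672.00
  $4,695.96 + 37.39% × ($47,672.00 − $24,400.00) = $4,695.96 + 37.39% × $23,272.00 = $13,397.36
Health Levy: 5.1% × $50,202.00 = $2,560.30
Total: $13,397.36 + $2,560.30 = $15,957.66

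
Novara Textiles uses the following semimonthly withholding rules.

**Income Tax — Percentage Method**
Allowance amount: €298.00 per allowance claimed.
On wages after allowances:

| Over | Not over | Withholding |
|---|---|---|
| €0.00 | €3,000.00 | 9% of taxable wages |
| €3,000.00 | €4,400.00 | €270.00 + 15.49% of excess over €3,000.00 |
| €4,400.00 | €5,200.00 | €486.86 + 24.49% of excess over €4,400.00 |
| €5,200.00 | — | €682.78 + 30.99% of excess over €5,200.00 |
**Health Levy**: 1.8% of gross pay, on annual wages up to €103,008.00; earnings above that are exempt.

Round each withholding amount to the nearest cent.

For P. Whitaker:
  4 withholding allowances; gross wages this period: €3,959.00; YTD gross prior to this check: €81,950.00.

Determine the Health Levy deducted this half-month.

Health Levy: 1.8% × €3,959.00 = €71.26

€71.26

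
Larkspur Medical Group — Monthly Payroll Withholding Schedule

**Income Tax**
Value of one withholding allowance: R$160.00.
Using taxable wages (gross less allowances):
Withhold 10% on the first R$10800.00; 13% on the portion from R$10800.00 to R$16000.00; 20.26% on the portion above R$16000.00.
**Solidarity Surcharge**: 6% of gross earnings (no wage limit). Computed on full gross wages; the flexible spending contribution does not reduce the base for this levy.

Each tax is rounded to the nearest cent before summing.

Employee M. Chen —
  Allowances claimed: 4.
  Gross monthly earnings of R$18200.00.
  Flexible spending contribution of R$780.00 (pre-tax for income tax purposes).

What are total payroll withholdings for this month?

Income Tax: taxable = R$18200.00 − R$780.00 − 4×R$160.00 = R$16780.00
  R$1756.00 + 20.26% × (R$16780.00 − R$16000.00) = R$1756.00 + 20.26% × R$780.00 = R$1914.03
Solidarity Surcharge: 6% × R$18200.00 = R$1092.00
Total: R$1914.03 + R$1092.00 = R$3006.03

R$3006.03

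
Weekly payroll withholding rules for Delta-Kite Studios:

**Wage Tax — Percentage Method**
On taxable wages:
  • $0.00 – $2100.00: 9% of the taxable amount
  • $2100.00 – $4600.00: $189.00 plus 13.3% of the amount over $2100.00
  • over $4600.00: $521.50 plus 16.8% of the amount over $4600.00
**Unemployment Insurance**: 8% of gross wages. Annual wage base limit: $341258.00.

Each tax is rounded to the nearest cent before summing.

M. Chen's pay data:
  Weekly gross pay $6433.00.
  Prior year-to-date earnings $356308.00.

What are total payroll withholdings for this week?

Wage Tax: taxable = $6433.00
  $521.50 + 16.8% × ($6433.00 − $4600.00) = $521.50 + 16.8% × $1833.00 = $829.44
Unemployment Insurance: YTD $356308.00 ≥ cap $341258.00 → $0.00
Total: $829.44 + $0.00 = $829.44

$829.44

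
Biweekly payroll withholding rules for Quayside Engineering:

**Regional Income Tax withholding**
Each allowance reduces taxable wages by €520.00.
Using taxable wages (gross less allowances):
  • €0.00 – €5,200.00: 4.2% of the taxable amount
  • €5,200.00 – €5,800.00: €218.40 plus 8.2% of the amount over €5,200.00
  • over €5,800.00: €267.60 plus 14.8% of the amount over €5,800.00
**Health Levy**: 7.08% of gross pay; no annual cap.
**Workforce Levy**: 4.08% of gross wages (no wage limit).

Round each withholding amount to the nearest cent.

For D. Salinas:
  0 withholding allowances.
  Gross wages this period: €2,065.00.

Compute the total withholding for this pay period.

€317.18

Regional Income Tax: taxable = €2,065.00
  4.2% × €2,065.00 = €86.73
Health Levy: 7.08% × €2,065.00 = €146.20
Workforce Levy: 4.08% × €2,065.00 = €84.25
Total: €86.73 + €146.20 + €84.25 = €317.18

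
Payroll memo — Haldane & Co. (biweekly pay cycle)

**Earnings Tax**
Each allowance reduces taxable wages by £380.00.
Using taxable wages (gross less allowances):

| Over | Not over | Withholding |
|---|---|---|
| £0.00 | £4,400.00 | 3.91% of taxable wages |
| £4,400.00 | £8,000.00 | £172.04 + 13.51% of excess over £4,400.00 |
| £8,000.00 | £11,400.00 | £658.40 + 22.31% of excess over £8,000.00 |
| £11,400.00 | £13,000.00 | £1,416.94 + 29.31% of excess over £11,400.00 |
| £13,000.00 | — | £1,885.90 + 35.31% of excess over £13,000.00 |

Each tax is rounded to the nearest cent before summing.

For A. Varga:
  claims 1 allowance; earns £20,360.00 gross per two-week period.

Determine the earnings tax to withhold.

£4,350.54

Earnings Tax: taxable = £20,360.00 − 1×£380.00 = £19,980.00
  £1,885.90 + 35.31% × (£19,980.00 − £13,000.00) = £1,885.90 + 35.31% × £6,980.00 = £4,350.54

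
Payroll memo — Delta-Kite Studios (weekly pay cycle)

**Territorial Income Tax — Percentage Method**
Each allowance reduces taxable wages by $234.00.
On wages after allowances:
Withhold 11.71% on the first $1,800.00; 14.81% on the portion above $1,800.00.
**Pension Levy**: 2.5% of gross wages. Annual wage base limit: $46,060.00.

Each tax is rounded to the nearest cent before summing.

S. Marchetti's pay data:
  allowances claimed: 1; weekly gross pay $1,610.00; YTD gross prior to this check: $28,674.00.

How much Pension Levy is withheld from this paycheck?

Pension Levy: 2.5% × $1,610.00 = $40.25

$40.25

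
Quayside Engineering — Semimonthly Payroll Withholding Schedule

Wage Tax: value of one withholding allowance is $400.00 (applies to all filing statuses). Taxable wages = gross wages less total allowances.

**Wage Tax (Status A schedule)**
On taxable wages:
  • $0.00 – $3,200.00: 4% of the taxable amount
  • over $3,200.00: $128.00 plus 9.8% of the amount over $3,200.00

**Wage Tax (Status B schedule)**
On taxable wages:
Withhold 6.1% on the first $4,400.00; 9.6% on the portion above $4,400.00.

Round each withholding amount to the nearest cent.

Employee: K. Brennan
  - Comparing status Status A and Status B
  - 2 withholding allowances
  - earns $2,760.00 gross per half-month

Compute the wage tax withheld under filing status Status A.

$78.40

Wage Tax (Status A): taxable = $2,760.00 − 2×$400.00 = $1,960.00
  4% × $1,960.00 = $78.40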